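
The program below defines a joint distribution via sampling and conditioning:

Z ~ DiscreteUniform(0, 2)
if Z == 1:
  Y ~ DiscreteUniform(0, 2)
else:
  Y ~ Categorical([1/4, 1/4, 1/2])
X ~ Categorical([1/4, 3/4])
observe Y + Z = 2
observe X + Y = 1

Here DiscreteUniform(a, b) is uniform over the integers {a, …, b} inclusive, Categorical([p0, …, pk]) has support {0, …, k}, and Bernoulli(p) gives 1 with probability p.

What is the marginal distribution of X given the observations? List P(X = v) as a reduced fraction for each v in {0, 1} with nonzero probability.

Enumerate traces; 2 have nonzero weight after conditioning:
  (Z=1, Y=1, X=0) weight 1/36
  (Z=2, Y=0, X=1) weight 1/16
Group by X:
  weight(X=0) = 1/36
  weight(X=1) = 1/16
Total weight = 1/36 + 1/16 = 13/144
P(X=0 | obs) = 1/36 / 13/144 = 4/13
P(X=1 | obs) = 1/16 / 13/144 = 9/13

P(X=0) = 4/13, P(X=1) = 9/13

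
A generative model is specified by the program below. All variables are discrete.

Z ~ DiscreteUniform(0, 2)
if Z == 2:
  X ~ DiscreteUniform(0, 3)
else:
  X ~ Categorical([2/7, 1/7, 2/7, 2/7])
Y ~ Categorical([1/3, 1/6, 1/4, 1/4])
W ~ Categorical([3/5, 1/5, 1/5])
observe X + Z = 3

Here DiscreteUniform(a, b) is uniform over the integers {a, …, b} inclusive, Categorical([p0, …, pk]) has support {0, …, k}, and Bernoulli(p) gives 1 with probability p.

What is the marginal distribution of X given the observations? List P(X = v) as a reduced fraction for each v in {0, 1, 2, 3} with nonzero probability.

P(X=1) = 7/23, P(X=2) = 8/23, P(X=3) = 8/23

Enumerate traces; 36 have nonzero weight after conditioning:
  (Z=0, X=3, Y=0, W=0) weight 2/105
  (Z=0, X=3, Y=0, W=1) weight 2/315
  (Z=0, X=3, Y=0, W=2) weight 2/315
  (Z=0, X=3, Y=1, W=0) weight 1/105
  (Z=0, X=3, Y=1, W=1) weight 1/315
  (Z=0, X=3, Y=1, W=2) weight 1/315
  (Z=0, X=3, Y=2, W=0) weight 1/70
  (Z=0, X=3, Y=2, W=1) weight 1/210
  (Z=1, X=2, Y=0, W=0) weight 2/105
  (Z=2, X=1, Y=0, W=0) weight 1/60
  … 26 more
Group by X:
  weight(X=1) = 1/12
  weight(X=2) = 2/21
  weight(X=3) = 2/21
Total weight = 1/12 + 2/21 + 2/21 = 23/84
P(X=1 | obs) = 1/12 / 23/84 = 7/23
P(X=2 | obs) = 2/21 / 23/84 = 8/23
P(X=3 | obs) = 2/21 / 23/84 = 8/23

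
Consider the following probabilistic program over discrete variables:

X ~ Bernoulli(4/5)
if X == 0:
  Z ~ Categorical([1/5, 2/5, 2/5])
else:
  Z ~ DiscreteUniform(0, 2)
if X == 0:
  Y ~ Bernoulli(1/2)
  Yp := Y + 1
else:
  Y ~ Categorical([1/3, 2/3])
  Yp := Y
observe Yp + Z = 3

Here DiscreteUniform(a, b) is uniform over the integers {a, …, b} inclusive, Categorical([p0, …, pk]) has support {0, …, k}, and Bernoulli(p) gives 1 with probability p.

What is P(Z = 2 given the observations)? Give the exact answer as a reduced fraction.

Enumerate traces; 3 have nonzero weight after conditioning:
  (X=0, Z=1, Y=1) weight 1/25
  (X=0, Z=2, Y=0) weight 1/25
  (X=1, Z=2, Y=1) weight 8/45
Group by Z:
  weight(Z=1) = 1/25
  weight(Z=2) = 49/225
Total weight = 1/25 + 49/225 = 58/225
P(Z=1 | obs) = 1/25 / 58/225 = 9/58
P(Z=2 | obs) = 49/225 / 58/225 = 49/58

P(Z = 2 | obs) = 49/58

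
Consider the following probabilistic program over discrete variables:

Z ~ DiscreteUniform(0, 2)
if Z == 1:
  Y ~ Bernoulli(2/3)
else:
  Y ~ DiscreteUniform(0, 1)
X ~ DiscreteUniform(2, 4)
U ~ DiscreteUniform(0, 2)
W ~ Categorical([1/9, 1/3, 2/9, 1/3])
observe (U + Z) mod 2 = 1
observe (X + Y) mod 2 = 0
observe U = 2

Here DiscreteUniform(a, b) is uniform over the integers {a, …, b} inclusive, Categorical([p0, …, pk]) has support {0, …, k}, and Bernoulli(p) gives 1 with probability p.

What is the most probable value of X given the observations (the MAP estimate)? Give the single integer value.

Enumerate traces; 12 have nonzero weight after conditioning:
  (Z=1, Y=0, X=2, U=2, W=0) weight 1/729
  (Z=1, Y=0, X=2, U=2, W=1) weight 1/243
  (Z=1, Y=0, X=2, U=2, W=2) weight 2/729
  (Z=1, Y=0, X=2, U=2, W=3) weight 1/243
  (Z=1, Y=0, X=4, U=2, W=0) weight 1/729
  (Z=1, Y=0, X=4, U=2, W=1) weight 1/243
  (Z=1, Y=0, X=4, U=2, W=2) weight 2/729
  (Z=1, Y=0, X=4, U=2, W=3) weight 1/243
  (Z=1, Y=1, X=3, U=2, W=0) weight 2/729
  … 3 more
Group by X:
  weight(X=2) = 1/81
  weight(X=3) = 2/81
  weight(X=4) = 1/81
Total weight = 1/81 + 2/81 + 1/81 = 4/81
P(X=2 | obs) = 1/81 / 4/81 = 1/4
P(X=3 | obs) = 2/81 / 4/81 = 1/2
P(X=4 | obs) = 1/81 / 4/81 = 1/4
argmax = 3

argmax_v P(X = v | obs) = 3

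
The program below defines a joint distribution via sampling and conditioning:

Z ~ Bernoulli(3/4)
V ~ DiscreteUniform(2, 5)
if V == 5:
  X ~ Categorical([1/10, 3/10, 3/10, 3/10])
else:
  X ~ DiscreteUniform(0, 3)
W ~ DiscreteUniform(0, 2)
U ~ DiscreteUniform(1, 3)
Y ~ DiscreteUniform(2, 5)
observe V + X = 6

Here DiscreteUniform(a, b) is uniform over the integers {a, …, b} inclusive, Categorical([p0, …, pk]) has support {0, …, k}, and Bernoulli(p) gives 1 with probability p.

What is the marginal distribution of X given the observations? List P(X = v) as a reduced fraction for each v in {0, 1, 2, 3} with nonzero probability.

P(X=1) = 3/8, P(X=2) = 5/16, P(X=3) = 5/16

Enumerate traces; 216 have nonzero weight after conditioning:
  (Z=0, V=3, X=3, W=0, U=1, Y=2) weight 1/2304
  (Z=0, V=3, X=3, W=0, U=1, Y=3) weight 1/2304
  (Z=0, V=3, X=3, W=0, U=1, Y=4) weight 1/2304
  (Z=0, V=3, X=3, W=0, U=1, Y=5) weight 1/2304
  (Z=0, V=3, X=3, W=0, U=2, Y=2) weight 1/2304
  (Z=0, V=3, X=3, W=0, U=2, Y=3) weight 1/2304
  (Z=0, V=3, X=3, W=0, U=2, Y=4) weight 1/2304
  (Z=0, V=3, X=3, W=0, U=2, Y=5) weight 1/2304
  (Z=0, V=4, X=2, W=0, U=1, Y=2) weight 1/2304
  (Z=0, V=5, X=1, W=0, U=1, Y=2) weight 1/1920
  … 206 more
Group by X:
  weight(X=1) = 3/40
  weight(X=2) = 1/16
  weight(X=3) = 1/16
Total weight = 3/40 + 1/16 + 1/16 = 1/5
P(X=1 | obs) = 3/40 / 1/5 = 3/8
P(X=2 | obs) = 1/16 / 1/5 = 5/16
P(X=3 | obs) = 1/16 / 1/5 = 5/16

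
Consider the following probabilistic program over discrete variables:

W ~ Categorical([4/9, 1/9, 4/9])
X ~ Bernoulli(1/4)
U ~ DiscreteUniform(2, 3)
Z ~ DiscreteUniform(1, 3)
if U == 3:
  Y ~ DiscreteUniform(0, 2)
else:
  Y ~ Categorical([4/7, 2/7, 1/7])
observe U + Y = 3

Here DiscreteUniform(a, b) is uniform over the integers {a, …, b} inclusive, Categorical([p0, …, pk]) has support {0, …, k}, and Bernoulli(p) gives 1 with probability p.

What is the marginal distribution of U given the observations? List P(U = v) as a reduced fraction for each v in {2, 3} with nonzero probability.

P(U=2) = 6/13, P(U=3) = 7/13

Enumerate traces; 36 have nonzero weight after conditioning:
  (W=0, X=0, U=2, Z=1, Y=1) weight 1/63
  (W=0, X=0, U=2, Z=2, Y=1) weight 1/63
  (W=0, X=0, U=2, Z=3, Y=1) weight 1/63
  (W=0, X=0, U=3, Z=1, Y=0) weight 1/54
  (W=0, X=0, U=3, Z=2, Y=0) weight 1/54
  (W=0, X=0, U=3, Z=3, Y=0) weight 1/54
  (W=0, X=1, U=2, Z=1, Y=1) weight 1/189
  (W=0, X=1, U=2, Z=2, Y=1) weight 1/189
  … 28 more
Group by U:
  weight(U=2) = 1/7
  weight(U=3) = 1/6
Total weight = 1/7 + 1/6 = 13/42
P(U=2 | obs) = 1/7 / 13/42 = 6/13
P(U=3 | obs) = 1/6 / 13/42 = 7/13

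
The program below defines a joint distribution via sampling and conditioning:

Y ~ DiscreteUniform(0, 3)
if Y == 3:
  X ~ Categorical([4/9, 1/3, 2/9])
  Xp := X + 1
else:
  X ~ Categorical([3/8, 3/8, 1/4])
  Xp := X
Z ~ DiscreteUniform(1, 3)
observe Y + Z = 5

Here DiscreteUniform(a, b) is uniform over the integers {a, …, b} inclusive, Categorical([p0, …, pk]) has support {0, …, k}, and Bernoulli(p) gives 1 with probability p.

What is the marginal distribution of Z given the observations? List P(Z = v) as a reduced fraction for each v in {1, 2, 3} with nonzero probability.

P(Z=2) = 1/2, P(Z=3) = 1/2

Enumerate traces; 6 have nonzero weight after conditioning:
  (Y=2, X=0, Z=3) weight 1/32
  (Y=2, X=1, Z=3) weight 1/32
  (Y=2, X=2, Z=3) weight 1/48
  (Y=3, X=0, Z=2) weight 1/27
  (Y=3, X=1, Z=2) weight 1/36
  (Y=3, X=2, Z=2) weight 1/54
Group by Z:
  weight(Z=2) = 1/12
  weight(Z=3) = 1/12
Total weight = 1/12 + 1/12 = 1/6
P(Z=2 | obs) = 1/12 / 1/6 = 1/2
P(Z=3 | obs) = 1/12 / 1/6 = 1/2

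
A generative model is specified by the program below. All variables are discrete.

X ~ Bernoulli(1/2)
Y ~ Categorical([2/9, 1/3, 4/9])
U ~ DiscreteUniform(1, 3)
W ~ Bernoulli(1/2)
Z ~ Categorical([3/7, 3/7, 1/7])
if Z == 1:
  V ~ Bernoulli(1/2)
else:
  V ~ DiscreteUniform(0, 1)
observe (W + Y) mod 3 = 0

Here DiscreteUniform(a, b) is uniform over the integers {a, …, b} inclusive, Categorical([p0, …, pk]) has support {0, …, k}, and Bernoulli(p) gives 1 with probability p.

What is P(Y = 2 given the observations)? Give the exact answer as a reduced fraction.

Enumerate traces; 72 have nonzero weight after conditioning:
  (X=0, Y=0, U=1, W=0, Z=0, V=0) weight 1/252
  (X=0, Y=0, U=1, W=0, Z=0, V=1) weight 1/252
  (X=0, Y=0, U=1, W=0, Z=1, V=0) weight 1/252
  (X=0, Y=0, U=1, W=0, Z=1, V=1) weight 1/252
  (X=0, Y=0, U=1, W=0, Z=2, V=0) weight 1/756
  (X=0, Y=0, U=1, W=0, Z=2, V=1) weight 1/756
  (X=0, Y=0, U=2, W=0, Z=0, V=0) weight 1/252
  (X=0, Y=0, U=2, W=0, Z=0, V=1) weight 1/252
  (X=0, Y=2, U=1, W=1, Z=0, V=0) weight 1/126
  … 63 more
Group by Y:
  weight(Y=0) = 1/9
  weight(Y=2) = 2/9
Total weight = 1/9 + 2/9 = 1/3
P(Y=0 | obs) = 1/9 / 1/3 = 1/3
P(Y=2 | obs) = 2/9 / 1/3 = 2/3

P(Y = 2 | obs) = 2/3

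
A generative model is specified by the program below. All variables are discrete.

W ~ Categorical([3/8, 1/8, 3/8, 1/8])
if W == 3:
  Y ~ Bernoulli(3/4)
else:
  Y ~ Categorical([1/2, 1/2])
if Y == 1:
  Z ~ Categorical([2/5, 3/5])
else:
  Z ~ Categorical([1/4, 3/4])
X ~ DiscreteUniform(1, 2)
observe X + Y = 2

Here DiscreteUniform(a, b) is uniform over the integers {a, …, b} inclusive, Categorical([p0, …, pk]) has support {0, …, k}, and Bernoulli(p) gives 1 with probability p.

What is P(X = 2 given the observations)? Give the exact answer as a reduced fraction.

Enumerate traces; 16 have nonzero weight after conditioning:
  (W=0, Y=0, Z=0, X=2) weight 3/128
  (W=0, Y=0, Z=1, X=2) weight 9/128
  (W=0, Y=1, Z=0, X=1) weight 3/80
  (W=0, Y=1, Z=1, X=1) weight 9/160
  (W=1, Y=0, Z=0, X=2) weight 1/128
  (W=1, Y=0, Z=1, X=2) weight 3/128
  (W=1, Y=1, Z=0, X=1) weight 1/80
  (W=1, Y=1, Z=1, X=1) weight 3/160
  … 8 more
Group by X:
  weight(X=1) = 17/64
  weight(X=2) = 15/64
Total weight = 17/64 + 15/64 = 1/2
P(X=1 | obs) = 17/64 / 1/2 = 17/32
P(X=2 | obs) = 15/64 / 1/2 = 15/32

P(X = 2 | obs) = 15/32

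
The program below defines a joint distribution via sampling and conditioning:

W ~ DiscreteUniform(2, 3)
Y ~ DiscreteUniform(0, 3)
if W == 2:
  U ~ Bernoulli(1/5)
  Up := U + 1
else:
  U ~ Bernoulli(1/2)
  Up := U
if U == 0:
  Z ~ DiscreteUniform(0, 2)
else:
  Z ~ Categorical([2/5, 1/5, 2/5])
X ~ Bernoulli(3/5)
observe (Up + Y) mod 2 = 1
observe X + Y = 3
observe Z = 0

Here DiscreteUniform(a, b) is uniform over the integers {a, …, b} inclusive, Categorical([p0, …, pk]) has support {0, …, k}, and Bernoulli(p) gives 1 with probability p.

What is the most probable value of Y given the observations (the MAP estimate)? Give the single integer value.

Enumerate traces; 4 have nonzero weight after conditioning:
  (W=2, Y=2, U=0, Z=0, X=1) weight 1/50
  (W=2, Y=3, U=1, Z=0, X=0) weight 1/250
  (W=3, Y=2, U=1, Z=0, X=1) weight 3/200
  (W=3, Y=3, U=0, Z=0, X=0) weight 1/120
Group by Y:
  weight(Y=2) = 7/200
  weight(Y=3) = 37/3000
Total weight = 7/200 + 37/3000 = 71/1500
P(Y=2 | obs) = 7/200 / 71/1500 = 105/142
P(Y=3 | obs) = 37/3000 / 71/1500 = 37/142
argmax = 2

argmax_v P(Y = v | obs) = 2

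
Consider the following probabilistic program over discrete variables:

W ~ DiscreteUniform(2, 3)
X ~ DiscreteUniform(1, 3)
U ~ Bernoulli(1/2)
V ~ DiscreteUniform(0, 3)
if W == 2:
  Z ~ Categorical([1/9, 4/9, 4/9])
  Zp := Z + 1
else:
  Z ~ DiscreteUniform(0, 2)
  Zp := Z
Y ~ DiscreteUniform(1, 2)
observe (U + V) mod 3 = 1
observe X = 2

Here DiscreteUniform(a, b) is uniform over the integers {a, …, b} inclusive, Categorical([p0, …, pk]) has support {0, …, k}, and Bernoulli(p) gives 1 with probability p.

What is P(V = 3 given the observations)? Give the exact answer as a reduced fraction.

Enumerate traces; 36 have nonzero weight after conditioning:
  (W=2, X=2, U=0, V=1, Z=0, Y=1) weight 1/864
  (W=2, X=2, U=0, V=1, Z=0, Y=2) weight 1/864
  (W=2, X=2, U=0, V=1, Z=1, Y=1) weight 1/216
  (W=2, X=2, U=0, V=1, Z=1, Y=2) weight 1/216
  (W=2, X=2, U=0, V=1, Z=2, Y=1) weight 1/216
  (W=2, X=2, U=0, V=1, Z=2, Y=2) weight 1/216
  (W=2, X=2, U=1, V=0, Z=0, Y=1) weight 1/864
  (W=2, X=2, U=1, V=0, Z=0, Y=2) weight 1/864
  (W=2, X=2, U=1, V=3, Z=0, Y=1) weight 1/864
  … 27 more
Group by V:
  weight(V=0) = 1/24
  weight(V=1) = 1/24
  weight(V=3) = 1/24
Total weight = 1/24 + 1/24 + 1/24 = 1/8
P(V=0 | obs) = 1/24 / 1/8 = 1/3
P(V=1 | obs) = 1/24 / 1/8 = 1/3
P(V=3 | obs) = 1/24 / 1/8 = 1/3

P(V = 3 | obs) = 1/3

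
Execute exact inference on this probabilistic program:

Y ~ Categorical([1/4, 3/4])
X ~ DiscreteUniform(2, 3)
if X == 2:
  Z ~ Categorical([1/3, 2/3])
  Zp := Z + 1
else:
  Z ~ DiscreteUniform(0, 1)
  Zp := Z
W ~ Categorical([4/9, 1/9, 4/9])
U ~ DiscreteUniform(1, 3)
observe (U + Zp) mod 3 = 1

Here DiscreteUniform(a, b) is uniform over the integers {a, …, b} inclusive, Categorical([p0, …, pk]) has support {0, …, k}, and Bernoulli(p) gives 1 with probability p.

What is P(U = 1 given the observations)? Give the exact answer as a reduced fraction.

Enumerate traces; 24 have nonzero weight after conditioning:
  (Y=0, X=2, Z=0, W=0, U=3) weight 1/162
  (Y=0, X=2, Z=0, W=1, U=3) weight 1/648
  (Y=0, X=2, Z=0, W=2, U=3) weight 1/162
  (Y=0, X=2, Z=1, W=0, U=2) weight 1/81
  (Y=0, X=2, Z=1, W=1, U=2) weight 1/324
  (Y=0, X=2, Z=1, W=2, U=2) weight 1/81
  (Y=0, X=3, Z=0, W=0, U=1) weight 1/108
  (Y=0, X=3, Z=0, W=1, U=1) weight 1/432
  … 16 more
Group by U:
  weight(U=1) = 1/12
  weight(U=2) = 1/9
  weight(U=3) = 5/36
Total weight = 1/12 + 1/9 + 5/36 = 1/3
P(U=1 | obs) = 1/12 / 1/3 = 1/4
P(U=2 | obs) = 1/9 / 1/3 = 1/3
P(U=3 | obs) = 5/36 / 1/3 = 5/12

P(U = 1 | obs) = 1/4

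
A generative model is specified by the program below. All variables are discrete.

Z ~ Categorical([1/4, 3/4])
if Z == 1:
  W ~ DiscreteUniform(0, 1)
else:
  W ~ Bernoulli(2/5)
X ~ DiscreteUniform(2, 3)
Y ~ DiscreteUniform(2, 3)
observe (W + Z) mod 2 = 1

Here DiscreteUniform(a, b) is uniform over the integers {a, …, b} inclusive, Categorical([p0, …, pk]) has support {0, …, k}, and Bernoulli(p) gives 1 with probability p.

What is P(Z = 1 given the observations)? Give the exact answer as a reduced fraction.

P(Z = 1 | obs) = 15/19

Enumerate traces; 8 have nonzero weight after conditioning:
  (Z=0, W=1, X=2, Y=2) weight 1/40
  (Z=0, W=1, X=2, Y=3) weight 1/40
  (Z=0, W=1, X=3, Y=2) weight 1/40
  (Z=0, W=1, X=3, Y=3) weight 1/40
  (Z=1, W=0, X=2, Y=2) weight 3/32
  (Z=1, W=0, X=2, Y=3) weight 3/32
  (Z=1, W=0, X=3, Y=2) weight 3/32
  (Z=1, W=0, X=3, Y=3) weight 3/32
Group by Z:
  weight(Z=0) = 1/10
  weight(Z=1) = 3/8
Total weight = 1/10 + 3/8 = 19/40
P(Z=0 | obs) = 1/10 / 19/40 = 4/19
P(Z=1 | obs) = 3/8 / 19/40 = 15/19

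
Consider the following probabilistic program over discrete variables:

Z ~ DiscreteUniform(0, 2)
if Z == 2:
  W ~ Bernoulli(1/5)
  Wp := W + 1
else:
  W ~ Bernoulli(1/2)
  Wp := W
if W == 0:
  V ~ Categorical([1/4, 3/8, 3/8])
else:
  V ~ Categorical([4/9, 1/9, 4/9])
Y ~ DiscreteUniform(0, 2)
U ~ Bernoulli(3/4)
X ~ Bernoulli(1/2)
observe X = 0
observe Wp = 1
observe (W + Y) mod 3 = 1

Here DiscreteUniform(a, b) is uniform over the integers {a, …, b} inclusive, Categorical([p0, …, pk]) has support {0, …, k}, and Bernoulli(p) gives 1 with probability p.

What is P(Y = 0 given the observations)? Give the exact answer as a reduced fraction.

Enumerate traces; 18 have nonzero weight after conditioning:
  (Z=0, W=1, V=0, Y=0, U=0, X=0) weight 1/324
  (Z=0, W=1, V=0, Y=0, U=1, X=0) weight 1/108
  (Z=0, W=1, V=1, Y=0, U=0, X=0) weight 1/1296
  (Z=0, W=1, V=1, Y=0, U=1, X=0) weight 1/432
  (Z=0, W=1, V=2, Y=0, U=0, X=0) weight 1/324
  (Z=0, W=1, V=2, Y=0, U=1, X=0) weight 1/108
  (Z=1, W=1, V=0, Y=0, U=0, X=0) weight 1/324
  (Z=1, W=1, V=0, Y=0, U=1, X=0) weight 1/108
  (Z=2, W=0, V=0, Y=1, U=0, X=0) weight 1/360
  … 9 more
Group by Y:
  weight(Y=0) = 1/18
  weight(Y=1) = 2/45
Total weight = 1/18 + 2/45 = 1/10
P(Y=0 | obs) = 1/18 / 1/10 = 5/9
P(Y=1 | obs) = 2/45 / 1/10 = 4/9

P(Y = 0 | obs) = 5/9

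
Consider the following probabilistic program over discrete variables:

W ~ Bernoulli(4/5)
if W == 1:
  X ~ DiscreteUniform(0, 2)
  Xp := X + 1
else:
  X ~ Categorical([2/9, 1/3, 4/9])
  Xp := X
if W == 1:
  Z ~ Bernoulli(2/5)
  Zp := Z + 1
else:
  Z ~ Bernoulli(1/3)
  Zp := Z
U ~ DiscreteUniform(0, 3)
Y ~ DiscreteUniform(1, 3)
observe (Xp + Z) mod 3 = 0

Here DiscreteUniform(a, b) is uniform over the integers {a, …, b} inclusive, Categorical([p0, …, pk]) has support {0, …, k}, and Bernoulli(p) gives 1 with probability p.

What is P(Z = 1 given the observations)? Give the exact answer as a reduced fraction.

Enumerate traces; 48 have nonzero weight after conditioning:
  (W=0, X=0, Z=0, U=0, Y=1) weight 1/405
  (W=0, X=0, Z=0, U=0, Y=2) weight 1/405
  (W=0, X=0, Z=0, U=0, Y=3) weight 1/405
  (W=0, X=0, Z=0, U=1, Y=1) weight 1/405
  (W=0, X=0, Z=0, U=1, Y=2) weight 1/405
  (W=0, X=0, Z=0, U=1, Y=3) weight 1/405
  (W=0, X=0, Z=0, U=2, Y=1) weight 1/405
  (W=0, X=0, Z=0, U=2, Y=2) weight 1/405
  (W=0, X=2, Z=1, U=0, Y=1) weight 1/405
  … 39 more
Group by Z:
  weight(Z=0) = 128/675
  weight(Z=1) = 92/675
Total weight = 128/675 + 92/675 = 44/135
P(Z=0 | obs) = 128/675 / 44/135 = 32/55
P(Z=1 | obs) = 92/675 / 44/135 = 23/55

P(Z = 1 | obs) = 23/55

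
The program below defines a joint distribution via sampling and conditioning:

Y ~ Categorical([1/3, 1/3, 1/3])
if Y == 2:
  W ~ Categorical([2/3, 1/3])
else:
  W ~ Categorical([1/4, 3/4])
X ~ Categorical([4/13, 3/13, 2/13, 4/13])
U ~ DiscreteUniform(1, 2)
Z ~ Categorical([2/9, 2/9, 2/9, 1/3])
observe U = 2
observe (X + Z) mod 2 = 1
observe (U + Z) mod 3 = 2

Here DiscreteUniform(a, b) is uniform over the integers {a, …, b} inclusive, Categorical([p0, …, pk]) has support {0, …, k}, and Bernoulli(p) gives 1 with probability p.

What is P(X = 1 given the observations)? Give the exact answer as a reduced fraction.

P(X = 1 | obs) = 3/16

Enumerate traces; 24 have nonzero weight after conditioning:
  (Y=0, W=0, X=0, U=2, Z=3) weight 1/234
  (Y=0, W=0, X=1, U=2, Z=0) weight 1/468
  (Y=0, W=0, X=2, U=2, Z=3) weight 1/468
  (Y=0, W=0, X=3, U=2, Z=0) weight 1/351
  (Y=0, W=1, X=0, U=2, Z=3) weight 1/78
  (Y=0, W=1, X=1, U=2, Z=0) weight 1/156
  (Y=0, W=1, X=2, U=2, Z=3) weight 1/156
  (Y=0, W=1, X=3, U=2, Z=0) weight 1/117
  … 16 more
Group by X:
  weight(X=0) = 2/39
  weight(X=1) = 1/39
  weight(X=2) = 1/39
  weight(X=3) = 4/117
Total weight = 2/39 + 1/39 + 1/39 + 4/117 = 16/117
P(X=0 | obs) = 2/39 / 16/117 = 3/8
P(X=1 | obs) = 1/39 / 16/117 = 3/16
P(X=2 | obs) = 1/39 / 16/117 = 3/16
P(X=3 | obs) = 4/117 / 16/117 = 1/4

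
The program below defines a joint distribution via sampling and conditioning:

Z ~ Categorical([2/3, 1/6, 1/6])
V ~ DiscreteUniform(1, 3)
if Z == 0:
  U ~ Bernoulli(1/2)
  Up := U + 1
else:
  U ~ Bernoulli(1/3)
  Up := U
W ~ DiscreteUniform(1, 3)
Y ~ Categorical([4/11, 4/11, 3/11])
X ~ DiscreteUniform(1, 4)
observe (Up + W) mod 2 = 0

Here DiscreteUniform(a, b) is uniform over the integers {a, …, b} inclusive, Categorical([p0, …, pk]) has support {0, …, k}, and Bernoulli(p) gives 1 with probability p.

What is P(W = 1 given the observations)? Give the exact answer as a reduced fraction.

Enumerate traces; 324 have nonzero weight after conditioning:
  (Z=0, V=1, U=0, W=1, Y=0, X=1) weight 1/297
  (Z=0, V=1, U=0, W=1, Y=0, X=2) weight 1/297
  (Z=0, V=1, U=0, W=1, Y=0, X=3) weight 1/297
  (Z=0, V=1, U=0, W=1, Y=0, X=4) weight 1/297
  (Z=0, V=1, U=0, W=1, Y=1, X=1) weight 1/297
  (Z=0, V=1, U=0, W=1, Y=1, X=2) weight 1/297
  (Z=0, V=1, U=0, W=1, Y=1, X=3) weight 1/297
  (Z=0, V=1, U=0, W=1, Y=1, X=4) weight 1/297
  (Z=0, V=1, U=0, W=3, Y=0, X=1) weight 1/297
  (Z=0, V=1, U=1, W=2, Y=0, X=1) weight 1/297
  … 314 more
Group by W:
  weight(W=1) = 4/27
  weight(W=2) = 5/27
  weight(W=3) = 4/27
Total weight = 4/27 + 5/27 + 4/27 = 13/27
P(W=1 | obs) = 4/27 / 13/27 = 4/13
P(W=2 | obs) = 5/27 / 13/27 = 5/13
P(W=3 | obs) = 4/27 / 13/27 = 4/13

P(W = 1 | obs) = 4/13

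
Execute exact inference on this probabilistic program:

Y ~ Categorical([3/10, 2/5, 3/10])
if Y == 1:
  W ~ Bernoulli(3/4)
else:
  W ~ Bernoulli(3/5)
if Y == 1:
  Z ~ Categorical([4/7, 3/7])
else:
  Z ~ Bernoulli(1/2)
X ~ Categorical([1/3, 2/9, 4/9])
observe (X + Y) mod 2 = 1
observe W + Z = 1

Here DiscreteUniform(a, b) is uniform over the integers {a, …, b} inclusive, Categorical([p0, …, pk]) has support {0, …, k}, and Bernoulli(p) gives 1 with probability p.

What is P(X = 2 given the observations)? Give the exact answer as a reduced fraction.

P(X = 2 | obs) = 20/49

Enumerate traces; 8 have nonzero weight after conditioning:
  (Y=0, W=0, Z=1, X=1) weight 1/75
  (Y=0, W=1, Z=0, X=1) weight 1/50
  (Y=1, W=0, Z=1, X=0) weight 1/70
  (Y=1, W=0, Z=1, X=2) weight 2/105
  (Y=1, W=1, Z=0, X=0) weight 2/35
  (Y=1, W=1, Z=0, X=2) weight 8/105
  (Y=2, W=0, Z=1, X=1) weight 1/75
  (Y=2, W=1, Z=0, X=1) weight 1/50
Group by X:
  weight(X=0) = 1/14
  weight(X=1) = 1/15
  weight(X=2) = 2/21
Total weight = 1/14 + 1/15 + 2/21 = 7/30
P(X=0 | obs) = 1/14 / 7/30 = 15/49
P(X=1 | obs) = 1/15 / 7/30 = 2/7
P(X=2 | obs) = 2/21 / 7/30 = 20/49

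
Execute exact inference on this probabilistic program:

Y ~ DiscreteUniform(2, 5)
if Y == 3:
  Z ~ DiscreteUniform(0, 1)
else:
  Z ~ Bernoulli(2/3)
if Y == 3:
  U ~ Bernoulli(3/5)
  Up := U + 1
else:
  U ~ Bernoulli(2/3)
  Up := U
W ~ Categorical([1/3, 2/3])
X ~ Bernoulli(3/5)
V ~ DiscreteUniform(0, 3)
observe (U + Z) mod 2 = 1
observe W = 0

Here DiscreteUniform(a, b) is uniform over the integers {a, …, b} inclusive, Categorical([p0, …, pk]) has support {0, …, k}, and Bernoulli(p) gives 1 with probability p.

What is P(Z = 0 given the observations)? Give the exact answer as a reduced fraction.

Enumerate traces; 64 have nonzero weight after conditioning:
  (Y=2, Z=0, U=1, W=0, X=0, V=0) weight 1/540
  (Y=2, Z=0, U=1, W=0, X=0, V=1) weight 1/540
  (Y=2, Z=0, U=1, W=0, X=0, V=2) weight 1/540
  (Y=2, Z=0, U=1, W=0, X=0, V=3) weight 1/540
  (Y=2, Z=0, U=1, W=0, X=1, V=0) weight 1/360
  (Y=2, Z=0, U=1, W=0, X=1, V=1) weight 1/360
  (Y=2, Z=0, U=1, W=0, X=1, V=2) weight 1/360
  (Y=2, Z=0, U=1, W=0, X=1, V=3) weight 1/360
  (Y=2, Z=1, U=0, W=0, X=0, V=0) weight 1/540
  … 55 more
Group by Z:
  weight(Z=0) = 29/360
  weight(Z=1) = 13/180
Total weight = 29/360 + 13/180 = 11/72
P(Z=0 | obs) = 29/360 / 11/72 = 29/55
P(Z=1 | obs) = 13/180 / 11/72 = 26/55

P(Z = 0 | obs) = 29/55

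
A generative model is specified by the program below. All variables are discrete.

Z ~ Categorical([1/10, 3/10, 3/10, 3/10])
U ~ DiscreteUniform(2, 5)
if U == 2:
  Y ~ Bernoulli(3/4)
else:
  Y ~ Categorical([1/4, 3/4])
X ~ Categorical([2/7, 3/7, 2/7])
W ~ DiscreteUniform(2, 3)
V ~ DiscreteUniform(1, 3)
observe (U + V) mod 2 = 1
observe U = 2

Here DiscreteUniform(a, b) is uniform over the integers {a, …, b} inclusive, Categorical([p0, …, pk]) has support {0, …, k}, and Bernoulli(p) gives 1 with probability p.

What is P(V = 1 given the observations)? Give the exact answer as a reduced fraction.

Enumerate traces; 96 have nonzero weight after conditioning:
  (Z=0, U=2, Y=0, X=0, W=2, V=1) weight 1/3360
  (Z=0, U=2, Y=0, X=0, W=2, V=3) weight 1/3360
  (Z=0, U=2, Y=0, X=0, W=3, V=1) weight 1/3360
  (Z=0, U=2, Y=0, X=0, W=3, V=3) weight 1/3360
  (Z=0, U=2, Y=0, X=1, W=2, V=1) weight 1/2240
  (Z=0, U=2, Y=0, X=1, W=2, V=3) weight 1/2240
  (Z=0, U=2, Y=0, X=1, W=3, V=1) weight 1/2240
  (Z=0, U=2, Y=0, X=1, W=3, V=3) weight 1/2240
  … 88 more
Group by V:
  weight(V=1) = 1/12
  weight(V=3) = 1/12
Total weight = 1/12 + 1/12 = 1/6
P(V=1 | obs) = 1/12 / 1/6 = 1/2
P(V=3 | obs) = 1/12 / 1/6 = 1/2

P(V = 1 | obs) = 1/2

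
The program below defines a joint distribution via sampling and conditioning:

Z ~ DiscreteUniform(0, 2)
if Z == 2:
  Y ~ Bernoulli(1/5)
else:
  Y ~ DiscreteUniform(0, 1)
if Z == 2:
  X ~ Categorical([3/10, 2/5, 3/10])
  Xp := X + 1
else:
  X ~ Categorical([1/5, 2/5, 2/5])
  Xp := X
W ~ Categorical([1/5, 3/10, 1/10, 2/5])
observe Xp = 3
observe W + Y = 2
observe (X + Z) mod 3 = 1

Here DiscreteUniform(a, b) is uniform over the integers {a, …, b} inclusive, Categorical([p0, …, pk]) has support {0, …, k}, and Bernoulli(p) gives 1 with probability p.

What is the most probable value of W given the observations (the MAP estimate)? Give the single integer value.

Enumerate traces; 2 have nonzero weight after conditioning:
  (Z=2, Y=0, X=2, W=2) weight 1/125
  (Z=2, Y=1, X=2, W=1) weight 3/500
Group by W:
  weight(W=1) = 3/500
  weight(W=2) = 1/125
Total weight = 3/500 + 1/125 = 7/500
P(W=1 | obs) = 3/500 / 7/500 = 3/7
P(W=2 | obs) = 1/125 / 7/500 = 4/7
argmax = 2

argmax_v P(W = v | obs) = 2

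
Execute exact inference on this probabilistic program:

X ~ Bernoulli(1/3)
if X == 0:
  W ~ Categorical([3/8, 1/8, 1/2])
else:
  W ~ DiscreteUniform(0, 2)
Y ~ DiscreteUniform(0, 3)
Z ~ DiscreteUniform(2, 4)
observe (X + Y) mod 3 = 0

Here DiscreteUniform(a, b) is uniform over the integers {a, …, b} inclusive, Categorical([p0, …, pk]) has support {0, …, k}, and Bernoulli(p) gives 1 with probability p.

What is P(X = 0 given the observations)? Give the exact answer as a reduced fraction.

Enumerate traces; 27 have nonzero weight after conditioning:
  (X=0, W=0, Y=0, Z=2) weight 1/48
  (X=0, W=0, Y=0, Z=3) weight 1/48
  (X=0, W=0, Y=0, Z=4) weight 1/48
  (X=0, W=0, Y=3, Z=2) weight 1/48
  (X=0, W=0, Y=3, Z=3) weight 1/48
  (X=0, W=0, Y=3, Z=4) weight 1/48
  (X=0, W=1, Y=0, Z=2) weight 1/144
  (X=0, W=1, Y=0, Z=3) weight 1/144
  (X=1, W=0, Y=2, Z=2) weight 1/108
  … 18 more
Group by X:
  weight(X=0) = 1/3
  weight(X=1) = 1/12
Total weight = 1/3 + 1/12 = 5/12
P(X=0 | obs) = 1/3 / 5/12 = 4/5
P(X=1 | obs) = 1/12 / 5/12 = 1/5

P(X = 0 | obs) = 4/5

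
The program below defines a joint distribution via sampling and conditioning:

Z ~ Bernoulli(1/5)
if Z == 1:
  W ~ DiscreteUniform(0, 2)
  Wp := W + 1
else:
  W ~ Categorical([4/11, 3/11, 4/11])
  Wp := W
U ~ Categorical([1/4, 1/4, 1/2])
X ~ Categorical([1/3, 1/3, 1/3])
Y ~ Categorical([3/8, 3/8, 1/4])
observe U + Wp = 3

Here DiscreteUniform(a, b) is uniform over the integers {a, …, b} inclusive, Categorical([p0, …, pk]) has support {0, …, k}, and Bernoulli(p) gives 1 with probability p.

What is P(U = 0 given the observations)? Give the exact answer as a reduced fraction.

P(U = 0 | obs) = 11/164

Enumerate traces; 45 have nonzero weight after conditioning:
  (Z=0, W=1, U=2, X=0, Y=0) weight 3/220
  (Z=0, W=1, U=2, X=0, Y=1) weight 3/220
  (Z=0, W=1, U=2, X=0, Y=2) weight 1/110
  (Z=0, W=1, U=2, X=1, Y=0) weight 3/220
  (Z=0, W=1, U=2, X=1, Y=1) weight 3/220
  (Z=0, W=1, U=2, X=1, Y=2) weight 1/110
  (Z=0, W=1, U=2, X=2, Y=0) weight 3/220
  (Z=0, W=1, U=2, X=2, Y=1) weight 3/220
  (Z=0, W=2, U=1, X=0, Y=0) weight 1/110
  (Z=1, W=2, U=0, X=0, Y=0) weight 1/480
  … 35 more
Group by U:
  weight(U=0) = 1/60
  weight(U=1) = 59/660
  weight(U=2) = 47/330
Total weight = 1/60 + 59/660 + 47/330 = 41/165
P(U=0 | obs) = 1/60 / 41/165 = 11/164
P(U=1 | obs) = 59/660 / 41/165 = 59/164
P(U=2 | obs) = 47/330 / 41/165 = 47/82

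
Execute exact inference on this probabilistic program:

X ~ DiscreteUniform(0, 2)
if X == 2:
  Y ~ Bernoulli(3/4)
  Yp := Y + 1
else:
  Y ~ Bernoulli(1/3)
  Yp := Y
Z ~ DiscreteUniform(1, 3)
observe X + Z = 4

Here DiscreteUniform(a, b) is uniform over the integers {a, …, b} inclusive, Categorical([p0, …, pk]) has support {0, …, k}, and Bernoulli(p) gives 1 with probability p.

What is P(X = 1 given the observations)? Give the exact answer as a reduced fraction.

Enumerate traces; 4 have nonzero weight after conditioning:
  (X=1, Y=0, Z=3) weight 2/27
  (X=1, Y=1, Z=3) weight 1/27
  (X=2, Y=0, Z=2) weight 1/36
  (X=2, Y=1, Z=2) weight 1/12
Group by X:
  weight(X=1) = 1/9
  weight(X=2) = 1/9
Total weight = 1/9 + 1/9 = 2/9
P(X=1 | obs) = 1/9 / 2/9 = 1/2
P(X=2 | obs) = 1/9 / 2/9 = 1/2

P(X = 1 | obs) = 1/2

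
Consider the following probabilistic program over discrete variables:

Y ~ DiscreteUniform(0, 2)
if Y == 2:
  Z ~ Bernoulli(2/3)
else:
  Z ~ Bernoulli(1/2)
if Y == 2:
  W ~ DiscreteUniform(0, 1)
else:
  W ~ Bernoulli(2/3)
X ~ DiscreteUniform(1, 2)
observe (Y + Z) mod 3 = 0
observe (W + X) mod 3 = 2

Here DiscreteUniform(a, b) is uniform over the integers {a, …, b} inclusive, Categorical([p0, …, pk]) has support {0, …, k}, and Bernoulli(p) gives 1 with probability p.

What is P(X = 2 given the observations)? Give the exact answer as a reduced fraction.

P(X = 2 | obs) = 3/7

Enumerate traces; 4 have nonzero weight after conditioning:
  (Y=0, Z=0, W=0, X=2) weight 1/36
  (Y=0, Z=0, W=1, X=1) weight 1/18
  (Y=2, Z=1, W=0, X=2) weight 1/18
  (Y=2, Z=1, W=1, X=1) weight 1/18
Group by X:
  weight(X=1) = 1/9
  weight(X=2) = 1/12
Total weight = 1/9 + 1/12 = 7/36
P(X=1 | obs) = 1/9 / 7/36 = 4/7
P(X=2 | obs) = 1/12 / 7/36 = 3/7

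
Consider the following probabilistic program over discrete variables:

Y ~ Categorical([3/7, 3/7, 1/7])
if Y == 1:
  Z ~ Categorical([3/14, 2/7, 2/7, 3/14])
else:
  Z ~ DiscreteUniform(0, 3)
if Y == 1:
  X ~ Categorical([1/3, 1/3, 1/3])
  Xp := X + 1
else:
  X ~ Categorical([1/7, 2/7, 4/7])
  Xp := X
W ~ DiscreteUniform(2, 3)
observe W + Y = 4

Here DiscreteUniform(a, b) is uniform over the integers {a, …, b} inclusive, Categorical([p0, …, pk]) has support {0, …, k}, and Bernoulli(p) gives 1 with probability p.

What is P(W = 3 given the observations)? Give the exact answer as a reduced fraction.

P(W = 3 | obs) = 3/4

Enumerate traces; 24 have nonzero weight after conditioning:
  (Y=1, Z=0, X=0, W=3) weight 3/196
  (Y=1, Z=0, X=1, W=3) weight 3/196
  (Y=1, Z=0, X=2, W=3) weight 3/196
  (Y=1, Z=1, X=0, W=3) weight 1/49
  (Y=1, Z=1, X=1, W=3) weight 1/49
  (Y=1, Z=1, X=2, W=3) weight 1/49
  (Y=1, Z=2, X=0, W=3) weight 1/49
  (Y=1, Z=2, X=1, W=3) weight 1/49
  (Y=2, Z=0, X=0, W=2) weight 1/392
  … 15 more
Group by W:
  weight(W=2) = 1/14
  weight(W=3) = 3/14
Total weight = 1/14 + 3/14 = 2/7
P(W=2 | obs) = 1/14 / 2/7 = 1/4
P(W=3 | obs) = 3/14 / 2/7 = 3/4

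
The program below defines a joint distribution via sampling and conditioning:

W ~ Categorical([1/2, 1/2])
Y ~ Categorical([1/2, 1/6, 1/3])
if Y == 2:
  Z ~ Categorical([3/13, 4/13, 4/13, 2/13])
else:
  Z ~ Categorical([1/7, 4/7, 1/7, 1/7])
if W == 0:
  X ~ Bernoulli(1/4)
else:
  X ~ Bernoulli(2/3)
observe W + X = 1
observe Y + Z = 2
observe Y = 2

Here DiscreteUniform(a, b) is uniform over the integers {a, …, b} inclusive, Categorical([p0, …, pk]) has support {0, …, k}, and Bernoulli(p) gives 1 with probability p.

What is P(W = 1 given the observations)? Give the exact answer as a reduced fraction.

Enumerate traces; 2 have nonzero weight after conditioning:
  (W=0, Y=2, Z=0, X=1) weight 1/104
  (W=1, Y=2, Z=0, X=0) weight 1/78
Group by W:
  weight(W=0) = 1/104
  weight(W=1) = 1/78
Total weight = 1/104 + 1/78 = 7/312
P(W=0 | obs) = 1/104 / 7/312 = 3/7
P(W=1 | obs) = 1/78 / 7/312 = 4/7

P(W = 1 | obs) = 4/7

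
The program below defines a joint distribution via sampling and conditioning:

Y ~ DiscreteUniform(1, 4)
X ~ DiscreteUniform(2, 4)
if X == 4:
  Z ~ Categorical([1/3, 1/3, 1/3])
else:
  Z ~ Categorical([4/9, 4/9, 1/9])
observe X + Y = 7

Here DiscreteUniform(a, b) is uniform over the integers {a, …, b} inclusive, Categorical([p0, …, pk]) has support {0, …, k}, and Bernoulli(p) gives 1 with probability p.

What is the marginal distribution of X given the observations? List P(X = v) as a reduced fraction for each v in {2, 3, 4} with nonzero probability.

P(X=3) = 1/2, P(X=4) = 1/2

Enumerate traces; 6 have nonzero weight after conditioning:
  (Y=3, X=4, Z=0) weight 1/36
  (Y=3, X=4, Z=1) weight 1/36
  (Y=3, X=4, Z=2) weight 1/36
  (Y=4, X=3, Z=0) weight 1/27
  (Y=4, X=3, Z=1) weight 1/27
  (Y=4, X=3, Z=2) weight 1/108
Group by X:
  weight(X=3) = 1/12
  weight(X=4) = 1/12
Total weight = 1/12 + 1/12 = 1/6
P(X=3 | obs) = 1/12 / 1/6 = 1/2
P(X=4 | obs) = 1/12 / 1/6 = 1/2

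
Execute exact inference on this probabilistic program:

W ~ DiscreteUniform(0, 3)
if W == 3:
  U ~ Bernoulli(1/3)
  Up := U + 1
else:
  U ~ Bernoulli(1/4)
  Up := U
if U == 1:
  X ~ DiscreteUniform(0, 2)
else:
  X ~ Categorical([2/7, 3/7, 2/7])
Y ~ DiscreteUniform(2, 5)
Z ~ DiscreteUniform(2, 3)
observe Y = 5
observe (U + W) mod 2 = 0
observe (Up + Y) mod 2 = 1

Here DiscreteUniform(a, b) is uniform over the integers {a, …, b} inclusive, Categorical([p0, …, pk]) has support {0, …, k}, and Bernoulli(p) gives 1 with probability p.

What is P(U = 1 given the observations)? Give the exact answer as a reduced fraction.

Enumerate traces; 18 have nonzero weight after conditioning:
  (W=0, U=0, X=0, Y=5, Z=2) weight 3/448
  (W=0, U=0, X=0, Y=5, Z=3) weight 3/448
  (W=0, U=0, X=1, Y=5, Z=2) weight 9/896
  (W=0, U=0, X=1, Y=5, Z=3) weight 9/896
  (W=0, U=0, X=2, Y=5, Z=2) weight 3/448
  (W=0, U=0, X=2, Y=5, Z=3) weight 3/448
  (W=2, U=0, X=0, Y=5, Z=2) weight 3/448
  (W=2, U=0, X=0, Y=5, Z=3) weight 3/448
  (W=3, U=1, X=0, Y=5, Z=2) weight 1/288
  … 9 more
Group by U:
  weight(U=0) = 3/32
  weight(U=1) = 1/48
Total weight = 3/32 + 1/48 = 11/96
P(U=0 | obs) = 3/32 / 11/96 = 9/11
P(U=1 | obs) = 1/48 / 11/96 = 2/11

P(U = 1 | obs) = 2/11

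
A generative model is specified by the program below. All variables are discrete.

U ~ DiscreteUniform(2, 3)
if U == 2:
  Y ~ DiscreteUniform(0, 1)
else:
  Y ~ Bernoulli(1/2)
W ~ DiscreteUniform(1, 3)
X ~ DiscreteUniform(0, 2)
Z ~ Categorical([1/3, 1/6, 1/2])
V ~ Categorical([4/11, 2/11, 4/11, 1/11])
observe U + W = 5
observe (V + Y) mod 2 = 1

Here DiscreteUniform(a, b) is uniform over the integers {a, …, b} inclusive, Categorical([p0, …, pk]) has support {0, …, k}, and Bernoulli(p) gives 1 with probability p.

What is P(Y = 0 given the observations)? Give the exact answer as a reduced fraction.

P(Y = 0 | obs) = 3/11

Enumerate traces; 72 have nonzero weight after conditioning:
  (U=2, Y=0, W=3, X=0, Z=0, V=1) weight 1/594
  (U=2, Y=0, W=3, X=0, Z=0, V=3) weight 1/1188
  (U=2, Y=0, W=3, X=0, Z=1, V=1) weight 1/1188
  (U=2, Y=0, W=3, X=0, Z=1, V=3) weight 1/2376
  (U=2, Y=0, W=3, X=0, Z=2, V=1) weight 1/396
  (U=2, Y=0, W=3, X=0, Z=2, V=3) weight 1/792
  (U=2, Y=0, W=3, X=1, Z=0, V=1) weight 1/594
  (U=2, Y=0, W=3, X=1, Z=0, V=3) weight 1/1188
  (U=2, Y=1, W=3, X=0, Z=0, V=0) weight 1/297
  … 63 more
Group by Y:
  weight(Y=0) = 1/22
  weight(Y=1) = 4/33
Total weight = 1/22 + 4/33 = 1/6
P(Y=0 | obs) = 1/22 / 1/6 = 3/11
P(Y=1 | obs) = 4/33 / 1/6 = 8/11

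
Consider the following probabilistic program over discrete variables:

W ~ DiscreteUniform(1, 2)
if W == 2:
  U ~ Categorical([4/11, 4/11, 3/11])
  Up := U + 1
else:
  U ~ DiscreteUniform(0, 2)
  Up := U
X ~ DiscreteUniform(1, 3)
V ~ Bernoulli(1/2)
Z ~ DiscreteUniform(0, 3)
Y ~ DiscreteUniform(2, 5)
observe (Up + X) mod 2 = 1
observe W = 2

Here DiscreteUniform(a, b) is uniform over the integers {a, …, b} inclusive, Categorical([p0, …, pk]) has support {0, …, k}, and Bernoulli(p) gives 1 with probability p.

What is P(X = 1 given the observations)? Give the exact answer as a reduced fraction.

P(X = 1 | obs) = 4/15

Enumerate traces; 128 have nonzero weight after conditioning:
  (W=2, U=0, X=2, V=0, Z=0, Y=2) weight 1/528
  (W=2, U=0, X=2, V=0, Z=0, Y=3) weight 1/528
  (W=2, U=0, X=2, V=0, Z=0, Y=4) weight 1/528
  (W=2, U=0, X=2, V=0, Z=0, Y=5) weight 1/528
  (W=2, U=0, X=2, V=0, Z=1, Y=2) weight 1/528
  (W=2, U=0, X=2, V=0, Z=1, Y=3) weight 1/528
  (W=2, U=0, X=2, V=0, Z=1, Y=4) weight 1/528
  (W=2, U=0, X=2, V=0, Z=1, Y=5) weight 1/528
  (W=2, U=1, X=1, V=0, Z=0, Y=2) weight 1/528
  (W=2, U=1, X=3, V=0, Z=0, Y=2) weight 1/528
  … 118 more
Group by X:
  weight(X=1) = 2/33
  weight(X=2) = 7/66
  weight(X=3) = 2/33
Total weight = 2/33 + 7/66 + 2/33 = 5/22
P(X=1 | obs) = 2/33 / 5/22 = 4/15
P(X=2 | obs) = 7/66 / 5/22 = 7/15
P(X=3 | obs) = 2/33 / 5/22 = 4/15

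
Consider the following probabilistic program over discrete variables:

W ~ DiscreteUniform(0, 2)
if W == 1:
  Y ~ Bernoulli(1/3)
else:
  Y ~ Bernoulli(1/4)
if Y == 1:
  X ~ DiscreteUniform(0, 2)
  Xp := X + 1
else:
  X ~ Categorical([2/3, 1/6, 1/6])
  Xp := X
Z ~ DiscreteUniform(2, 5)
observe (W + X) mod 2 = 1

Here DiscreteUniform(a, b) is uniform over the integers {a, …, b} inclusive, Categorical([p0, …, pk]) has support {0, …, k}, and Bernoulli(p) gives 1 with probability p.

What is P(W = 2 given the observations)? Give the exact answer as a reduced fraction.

P(W = 2 | obs) = 15/86

Enumerate traces; 32 have nonzero weight after conditioning:
  (W=0, Y=0, X=1, Z=2) weight 1/96
  (W=0, Y=0, X=1, Z=3) weight 1/96
  (W=0, Y=0, X=1, Z=4) weight 1/96
  (W=0, Y=0, X=1, Z=5) weight 1/96
  (W=0, Y=1, X=1, Z=2) weight 1/144
  (W=0, Y=1, X=1, Z=3) weight 1/144
  (W=0, Y=1, X=1, Z=4) weight 1/144
  (W=0, Y=1, X=1, Z=5) weight 1/144
  (W=1, Y=0, X=0, Z=2) weight 1/27
  (W=2, Y=0, X=1, Z=2) weight 1/96
  … 22 more
Group by W:
  weight(W=0) = 5/72
  weight(W=1) = 7/27
  weight(W=2) = 5/72
Total weight = 5/72 + 7/27 + 5/72 = 43/108
P(W=0 | obs) = 5/72 / 43/108 = 15/86
P(W=1 | obs) = 7/27 / 43/108 = 28/43
P(W=2 | obs) = 5/72 / 43/108 = 15/86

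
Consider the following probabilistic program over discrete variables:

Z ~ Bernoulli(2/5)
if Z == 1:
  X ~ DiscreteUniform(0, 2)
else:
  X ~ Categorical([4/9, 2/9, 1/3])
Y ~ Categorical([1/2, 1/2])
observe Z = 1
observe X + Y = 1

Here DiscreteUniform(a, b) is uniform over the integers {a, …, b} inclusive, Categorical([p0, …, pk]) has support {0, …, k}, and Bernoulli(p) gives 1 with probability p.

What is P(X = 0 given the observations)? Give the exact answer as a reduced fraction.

Enumerate traces; 2 have nonzero weight after conditioning:
  (Z=1, X=0, Y=1) weight 1/15
  (Z=1, X=1, Y=0) weight 1/15
Group by X:
  weight(X=0) = 1/15
  weight(X=1) = 1/15
Total weight = 1/15 + 1/15 = 2/15
P(X=0 | obs) = 1/15 / 2/15 = 1/2
P(X=1 | obs) = 1/15 / 2/15 = 1/2

P(X = 0 | obs) = 1/2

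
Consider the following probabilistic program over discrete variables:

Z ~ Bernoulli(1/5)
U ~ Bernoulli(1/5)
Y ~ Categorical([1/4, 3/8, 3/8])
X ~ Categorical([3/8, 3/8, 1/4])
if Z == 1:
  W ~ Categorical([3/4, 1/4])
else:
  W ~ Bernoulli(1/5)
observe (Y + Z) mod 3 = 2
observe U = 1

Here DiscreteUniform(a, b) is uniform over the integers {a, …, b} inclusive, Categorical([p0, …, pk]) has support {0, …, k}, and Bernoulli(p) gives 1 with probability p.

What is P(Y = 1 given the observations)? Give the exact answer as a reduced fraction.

P(Y = 1 | obs) = 1/5

Enumerate traces; 12 have nonzero weight after conditioning:
  (Z=0, U=1, Y=2, X=0, W=0) weight 9/500
  (Z=0, U=1, Y=2, X=0, W=1) weight 9/2000
  (Z=0, U=1, Y=2, X=1, W=0) weight 9/500
  (Z=0, U=1, Y=2, X=1, W=1) weight 9/2000
  (Z=0, U=1, Y=2, X=2, W=0) weight 3/250
  (Z=0, U=1, Y=2, X=2, W=1) weight 3/1000
  (Z=1, U=1, Y=1, X=0, W=0) weight 27/6400
  (Z=1, U=1, Y=1, X=0, W=1) weight 9/6400
  … 4 more
Group by Y:
  weight(Y=1) = 3/200
  weight(Y=2) = 3/50
Total weight = 3/200 + 3/50 = 3/40
P(Y=1 | obs) = 3/200 / 3/40 = 1/5
P(Y=2 | obs) = 3/50 / 3/40 = 4/5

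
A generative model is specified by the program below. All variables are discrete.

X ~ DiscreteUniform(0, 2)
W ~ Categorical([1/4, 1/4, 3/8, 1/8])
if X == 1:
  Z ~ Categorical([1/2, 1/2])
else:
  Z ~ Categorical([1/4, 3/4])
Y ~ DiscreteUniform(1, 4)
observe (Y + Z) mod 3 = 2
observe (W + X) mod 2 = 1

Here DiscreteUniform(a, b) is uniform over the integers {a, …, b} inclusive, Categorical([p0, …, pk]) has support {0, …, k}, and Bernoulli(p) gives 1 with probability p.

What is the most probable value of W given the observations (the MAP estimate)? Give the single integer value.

argmax_v P(W = v | obs) = 1

Enumerate traces; 18 have nonzero weight after conditioning:
  (X=0, W=1, Z=0, Y=2) weight 1/192
  (X=0, W=1, Z=1, Y=1) weight 1/64
  (X=0, W=1, Z=1, Y=4) weight 1/64
  (X=0, W=3, Z=0, Y=2) weight 1/384
  (X=0, W=3, Z=1, Y=1) weight 1/128
  (X=0, W=3, Z=1, Y=4) weight 1/128
  (X=1, W=0, Z=0, Y=2) weight 1/96
  (X=1, W=0, Z=1, Y=1) weight 1/96
  (X=1, W=2, Z=0, Y=2) weight 1/64
  … 9 more
Group by W:
  weight(W=0) = 1/32
  weight(W=1) = 7/96
  weight(W=2) = 3/64
  weight(W=3) = 7/192
Total weight = 1/32 + 7/96 + 3/64 + 7/192 = 3/16
P(W=0 | obs) = 1/32 / 3/16 = 1/6
P(W=1 | obs) = 7/96 / 3/16 = 7/18
P(W=2 | obs) = 3/64 / 3/16 = 1/4
P(W=3 | obs) = 7/192 / 3/16 = 7/36
argmax = 1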